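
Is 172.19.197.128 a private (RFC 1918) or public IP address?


RFC 1918 private ranges:
  10.0.0.0/8 (10.0.0.0 - 10.255.255.255)
  172.16.0.0/12 (172.16.0.0 - 172.31.255.255)
  192.168.0.0/16 (192.168.0.0 - 192.168.255.255)
Private (in 172.16.0.0/12)


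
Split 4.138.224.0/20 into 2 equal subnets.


New prefix = 20 + 1 = 21
Each subnet has 2048 addresses
  4.138.224.0/21
  4.138.232.0/21
Subnets: 4.138.224.0/21, 4.138.232.0/21


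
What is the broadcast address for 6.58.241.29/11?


Network: 6.32.0.0/11
Host bits = 21
Set all host bits to 1:
Broadcast: 6.63.255.255


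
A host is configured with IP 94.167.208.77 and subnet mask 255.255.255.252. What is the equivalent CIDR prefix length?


Binary: 11111111.11111111.11111111.11111100
Count leading 1s
Prefix: /30


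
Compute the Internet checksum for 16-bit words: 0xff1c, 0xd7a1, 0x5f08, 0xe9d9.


Sum all words (with carry folding):
+ 0xff1c = 0xff1c
+ 0xd7a1 = 0xd6be
+ 0x5f08 = 0x35c7
+ 0xe9d9 = 0x1fa1
One's complement: ~0x1fa1
Checksum = 0xe05e


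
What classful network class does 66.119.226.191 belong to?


First octet: 66
Binary: 01000010
0xxxxxxx -> Class A (1-126)
Class A, default mask 255.0.0.0 (/8)


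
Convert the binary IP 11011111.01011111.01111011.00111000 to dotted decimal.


11011111 = 223
01011111 = 95
01111011 = 123
00111000 = 56
IP: 223.95.123.56


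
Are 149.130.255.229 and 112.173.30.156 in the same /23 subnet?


Mask: 255.255.254.0
149.130.255.229 AND mask = 149.130.254.0
112.173.30.156 AND mask = 112.173.30.0
No, different subnets (149.130.254.0 vs 112.173.30.0)


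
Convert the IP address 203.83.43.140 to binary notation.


203 = 11001011
83 = 01010011
43 = 00101011
140 = 10001100
Binary: 11001011.01010011.00101011.10001100


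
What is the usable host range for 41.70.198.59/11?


Network: 41.64.0.0
Broadcast: 41.95.255.255
First usable = network + 1
Last usable = broadcast - 1
Range: 41.64.0.1 to 41.95.255.254


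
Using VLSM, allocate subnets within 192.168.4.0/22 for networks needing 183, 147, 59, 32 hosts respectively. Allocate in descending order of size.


183 hosts -> /24 (254 usable): 192.168.4.0/24
147 hosts -> /24 (254 usable): 192.168.5.0/24
59 hosts -> /26 (62 usable): 192.168.6.0/26
32 hosts -> /26 (62 usable): 192.168.6.64/26
Allocation: 192.168.4.0/24 (183 hosts, 254 usable); 192.168.5.0/24 (147 hosts, 254 usable); 192.168.6.0/26 (59 hosts, 62 usable); 192.168.6.64/26 (32 hosts, 62 usable)


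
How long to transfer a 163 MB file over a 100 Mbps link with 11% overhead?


Effective throughput = 100 * (1 - 11/100) = 89 Mbps
File size in Mb = 163 * 8 = 1304 Mb
Time = 1304 / 89
Time = 14.6517 seconds


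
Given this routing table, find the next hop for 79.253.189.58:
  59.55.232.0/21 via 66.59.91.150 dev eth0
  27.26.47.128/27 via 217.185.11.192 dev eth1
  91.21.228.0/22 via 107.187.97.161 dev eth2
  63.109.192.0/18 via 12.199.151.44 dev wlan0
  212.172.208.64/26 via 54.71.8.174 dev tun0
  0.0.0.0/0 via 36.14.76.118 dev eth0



Longest prefix match for 79.253.189.58:
  /21 59.55.232.0: no
  /27 27.26.47.128: no
  /22 91.21.228.0: no
  /18 63.109.192.0: no
  /26 212.172.208.64: no
  /0 0.0.0.0: MATCH
Selected: next-hop 36.14.76.118 via eth0 (matched /0)


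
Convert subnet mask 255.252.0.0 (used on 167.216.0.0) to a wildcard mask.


Subnet mask: 255.252.0.0
Wildcard = 255.255.255.255 - subnet mask
255 - 255 = 0
255 - 252 = 3
255 - 0 = 255
255 - 0 = 255
Wildcard: 0.3.255.255


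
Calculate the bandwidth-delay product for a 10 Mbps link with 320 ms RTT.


BDP = bandwidth * RTT
= 10 Mbps * 320 ms
= 10 * 1e6 * 320 / 1000 bits
= 3200000 bits
= 400000 bytes
= 390.625 KB
BDP = 3200000 bits (400000 bytes)


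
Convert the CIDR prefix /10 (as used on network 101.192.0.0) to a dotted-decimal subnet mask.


/10 means 10 network bits, 22 host bits
Binary: 11111111110000000000000000000000
Mask: 255.192.0.0


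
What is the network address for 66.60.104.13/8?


IP:   01000010.00111100.01101000.00001101
Mask: 11111111.00000000.00000000.00000000
AND operation:
Net:  01000010.00000000.00000000.00000000
Network: 66.0.0.0/8


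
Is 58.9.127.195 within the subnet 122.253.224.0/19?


Subnet network: 122.253.224.0
Test IP AND mask: 58.9.96.0
No, 58.9.127.195 is not in 122.253.224.0/19


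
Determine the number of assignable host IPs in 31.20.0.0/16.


Host bits = 32 - 16 = 16
Total addresses = 2^16 = 65536
Usable = total - 2 (network and broadcast)
Usable hosts: 65534


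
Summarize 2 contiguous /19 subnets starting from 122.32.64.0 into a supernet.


Original prefix: /19
Number of subnets: 2 = 2^1
New prefix = 19 - 1 = 18
Supernet: 122.32.64.0/18


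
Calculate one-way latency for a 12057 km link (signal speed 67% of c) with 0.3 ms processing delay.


Speed = 0.67 * 3e5 km/s = 201000 km/s
Propagation delay = 12057 / 201000 = 0.06 s = 59.9851 ms
Processing delay = 0.3 ms
Total one-way latency = 60.2851 ms


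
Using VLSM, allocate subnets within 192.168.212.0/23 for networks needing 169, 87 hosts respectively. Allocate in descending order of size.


169 hosts -> /24 (254 usable): 192.168.212.0/24
87 hosts -> /25 (126 usable): 192.168.213.0/25
Allocation: 192.168.212.0/24 (169 hosts, 254 usable); 192.168.213.0/25 (87 hosts, 126 usable)


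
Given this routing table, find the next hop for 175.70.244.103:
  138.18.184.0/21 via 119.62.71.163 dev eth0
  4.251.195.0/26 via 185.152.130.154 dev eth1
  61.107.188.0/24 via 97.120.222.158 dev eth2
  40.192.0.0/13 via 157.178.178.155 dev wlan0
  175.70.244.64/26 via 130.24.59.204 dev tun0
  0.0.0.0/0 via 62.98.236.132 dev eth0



Longest prefix match for 175.70.244.103:
  /21 138.18.184.0: no
  /26 4.251.195.0: no
  /24 61.107.188.0: no
  /13 40.192.0.0: no
  /26 175.70.244.64: MATCH
  /0 0.0.0.0: MATCH
Selected: next-hop 130.24.59.204 via tun0 (matched /26)


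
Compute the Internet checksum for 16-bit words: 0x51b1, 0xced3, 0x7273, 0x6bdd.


Sum all words (with carry folding):
+ 0x51b1 = 0x51b1
+ 0xced3 = 0x2085
+ 0x7273 = 0x92f8
+ 0x6bdd = 0xfed5
One's complement: ~0xfed5
Checksum = 0x012a


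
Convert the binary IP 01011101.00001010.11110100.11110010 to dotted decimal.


01011101 = 93
00001010 = 10
11110100 = 244
11110010 = 242
IP: 93.10.244.242


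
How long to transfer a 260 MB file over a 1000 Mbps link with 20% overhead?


Effective throughput = 1000 * (1 - 20/100) = 800 Mbps
File size in Mb = 260 * 8 = 2080 Mb
Time = 2080 / 800
Time = 2.6 seconds


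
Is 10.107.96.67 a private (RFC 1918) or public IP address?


RFC 1918 private ranges:
  10.0.0.0/8 (10.0.0.0 - 10.255.255.255)
  172.16.0.0/12 (172.16.0.0 - 172.31.255.255)
  192.168.0.0/16 (192.168.0.0 - 192.168.255.255)
Private (in 10.0.0.0/8)


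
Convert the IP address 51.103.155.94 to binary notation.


51 = 00110011
103 = 01100111
155 = 10011011
94 = 01011110
Binary: 00110011.01100111.10011011.01011110


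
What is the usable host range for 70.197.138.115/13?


Network: 70.192.0.0
Broadcast: 70.199.255.255
First usable = network + 1
Last usable = broadcast - 1
Range: 70.192.0.1 to 70.199.255.254


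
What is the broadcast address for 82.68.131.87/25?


Network: 82.68.131.0/25
Host bits = 7
Set all host bits to 1:
Broadcast: 82.68.131.127


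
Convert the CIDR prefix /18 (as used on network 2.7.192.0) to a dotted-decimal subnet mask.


/18 means 18 network bits, 14 host bits
Binary: 11111111111111111100000000000000
Mask: 255.255.192.0


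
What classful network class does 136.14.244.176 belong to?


First octet: 136
Binary: 10001000
10xxxxxx -> Class B (128-191)
Class B, default mask 255.255.0.0 (/16)


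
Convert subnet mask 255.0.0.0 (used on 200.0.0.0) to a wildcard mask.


Subnet mask: 255.0.0.0
Wildcard = 255.255.255.255 - subnet mask
255 - 255 = 0
255 - 0 = 255
255 - 0 = 255
255 - 0 = 255
Wildcard: 0.255.255.255


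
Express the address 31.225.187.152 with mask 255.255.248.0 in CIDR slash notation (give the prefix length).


Binary: 11111111.11111111.11111000.00000000
Count leading 1s
Prefix: /21


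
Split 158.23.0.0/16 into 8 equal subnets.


New prefix = 16 + 3 = 19
Each subnet has 8192 addresses
  158.23.0.0/19
  158.23.32.0/19
  158.23.64.0/19
  158.23.96.0/19
  158.23.128.0/19
  158.23.160.0/19
  158.23.192.0/19
  158.23.224.0/19
Subnets: 158.23.0.0/19, 158.23.32.0/19, 158.23.64.0/19, 158.23.96.0/19, 158.23.128.0/19, 158.23.160.0/19, 158.23.192.0/19, 158.23.224.0/19


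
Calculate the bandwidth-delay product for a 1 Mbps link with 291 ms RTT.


BDP = bandwidth * RTT
= 1 Mbps * 291 ms
= 1 * 1e6 * 291 / 1000 bits
= 291000 bits
= 36375 bytes
= 35.5225 KB
BDP = 291000 bits (36375 bytes)


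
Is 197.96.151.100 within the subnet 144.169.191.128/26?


Subnet network: 144.169.191.128
Test IP AND mask: 197.96.151.64
No, 197.96.151.100 is not in 144.169.191.128/26


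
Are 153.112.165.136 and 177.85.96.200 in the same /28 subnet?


Mask: 255.255.255.240
153.112.165.136 AND mask = 153.112.165.128
177.85.96.200 AND mask = 177.85.96.192
No, different subnets (153.112.165.128 vs 177.85.96.192)


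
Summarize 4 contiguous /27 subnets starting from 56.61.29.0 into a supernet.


Original prefix: /27
Number of subnets: 4 = 2^2
New prefix = 27 - 2 = 25
Supernet: 56.61.29.0/25


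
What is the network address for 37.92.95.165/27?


IP:   00100101.01011100.01011111.10100101
Mask: 11111111.11111111.11111111.11100000
AND operation:
Net:  00100101.01011100.01011111.10100000
Network: 37.92.95.160/27


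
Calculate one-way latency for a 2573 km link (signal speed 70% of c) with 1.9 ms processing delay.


Speed = 0.7 * 3e5 km/s = 210000 km/s
Propagation delay = 2573 / 210000 = 0.0123 s = 12.2524 ms
Processing delay = 1.9 ms
Total one-way latency = 14.1524 ms


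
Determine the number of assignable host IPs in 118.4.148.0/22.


Host bits = 32 - 22 = 10
Total addresses = 2^10 = 1024
Usable = total - 2 (network and broadcast)
Usable hosts: 1022


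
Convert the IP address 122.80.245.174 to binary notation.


122 = 01111010
80 = 01010000
245 = 11110101
174 = 10101110
Binary: 01111010.01010000.11110101.10101110


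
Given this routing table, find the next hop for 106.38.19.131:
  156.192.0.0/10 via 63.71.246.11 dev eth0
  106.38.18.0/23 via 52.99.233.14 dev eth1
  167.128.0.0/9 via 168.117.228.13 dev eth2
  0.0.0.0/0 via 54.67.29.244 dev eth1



Longest prefix match for 106.38.19.131:
  /10 156.192.0.0: no
  /23 106.38.18.0: MATCH
  /9 167.128.0.0: no
  /0 0.0.0.0: MATCH
Selected: next-hop 52.99.233.14 via eth1 (matched /23)


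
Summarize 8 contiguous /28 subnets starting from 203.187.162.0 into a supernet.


Original prefix: /28
Number of subnets: 8 = 2^3
New prefix = 28 - 3 = 25
Supernet: 203.187.162.0/25


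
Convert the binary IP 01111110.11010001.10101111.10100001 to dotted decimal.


01111110 = 126
11010001 = 209
10101111 = 175
10100001 = 161
IP: 126.209.175.161


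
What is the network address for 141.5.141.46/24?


IP:   10001101.00000101.10001101.00101110
Mask: 11111111.11111111.11111111.00000000
AND operation:
Net:  10001101.00000101.10001101.00000000
Network: 141.5.141.0/24


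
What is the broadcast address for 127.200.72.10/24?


Network: 127.200.72.0/24
Host bits = 8
Set all host bits to 1:
Broadcast: 127.200.72.255


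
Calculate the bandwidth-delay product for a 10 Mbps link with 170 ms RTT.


BDP = bandwidth * RTT
= 10 Mbps * 170 ms
= 10 * 1e6 * 170 / 1000 bits
= 1700000 bits
= 212500 bytes
= 207.5195 KB
BDP = 1700000 bits (212500 bytes)


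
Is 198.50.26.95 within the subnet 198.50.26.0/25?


Subnet network: 198.50.26.0
Test IP AND mask: 198.50.26.0
Yes, 198.50.26.95 is in 198.50.26.0/25


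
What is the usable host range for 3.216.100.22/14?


Network: 3.216.0.0
Broadcast: 3.219.255.255
First usable = network + 1
Last usable = broadcast - 1
Range: 3.216.0.1 to 3.219.255.254


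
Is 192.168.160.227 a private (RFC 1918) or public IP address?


RFC 1918 private ranges:
  10.0.0.0/8 (10.0.0.0 - 10.255.255.255)
  172.16.0.0/12 (172.16.0.0 - 172.31.255.255)
  192.168.0.0/16 (192.168.0.0 - 192.168.255.255)
Private (in 192.168.0.0/16)


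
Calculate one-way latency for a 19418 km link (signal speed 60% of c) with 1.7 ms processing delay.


Speed = 0.6 * 3e5 km/s = 180000 km/s
Propagation delay = 19418 / 180000 = 0.1079 s = 107.8778 ms
Processing delay = 1.7 ms
Total one-way latency = 109.5778 ms


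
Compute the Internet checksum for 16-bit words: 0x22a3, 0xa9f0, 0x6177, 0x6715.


Sum all words (with carry folding):
+ 0x22a3 = 0x22a3
+ 0xa9f0 = 0xcc93
+ 0x6177 = 0x2e0b
+ 0x6715 = 0x9520
One's complement: ~0x9520
Checksum = 0x6adf


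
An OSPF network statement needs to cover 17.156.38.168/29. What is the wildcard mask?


Subnet mask: 255.255.255.248
Wildcard = 255.255.255.255 - subnet mask
255 - 255 = 0
255 - 255 = 0
255 - 255 = 0
255 - 248 = 7
Wildcard: 0.0.0.7


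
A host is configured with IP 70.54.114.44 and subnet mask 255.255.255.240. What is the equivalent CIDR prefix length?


Binary: 11111111.11111111.11111111.11110000
Count leading 1s
Prefix: /28


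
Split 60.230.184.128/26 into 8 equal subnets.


New prefix = 26 + 3 = 29
Each subnet has 8 addresses
  60.230.184.128/29
  60.230.184.136/29
  60.230.184.144/29
  60.230.184.152/29
  60.230.184.160/29
  60.230.184.168/29
  60.230.184.176/29
  60.230.184.184/29
Subnets: 60.230.184.128/29, 60.230.184.136/29, 60.230.184.144/29, 60.230.184.152/29, 60.230.184.160/29, 60.230.184.168/29, 60.230.184.176/29, 60.230.184.184/29


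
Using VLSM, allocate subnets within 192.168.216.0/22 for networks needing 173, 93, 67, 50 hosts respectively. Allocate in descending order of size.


173 hosts -> /24 (254 usable): 192.168.216.0/24
93 hosts -> /25 (126 usable): 192.168.217.0/25
67 hosts -> /25 (126 usable): 192.168.217.128/25
50 hosts -> /26 (62 usable): 192.168.218.0/26
Allocation: 192.168.216.0/24 (173 hosts, 254 usable); 192.168.217.0/25 (93 hosts, 126 usable); 192.168.217.128/25 (67 hosts, 126 usable); 192.168.218.0/26 (50 hosts, 62 usable)


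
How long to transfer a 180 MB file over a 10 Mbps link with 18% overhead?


Effective throughput = 10 * (1 - 18/100) = 8.2 Mbps
File size in Mb = 180 * 8 = 1440 Mb
Time = 1440 / 8.2
Time = 175.6098 seconds


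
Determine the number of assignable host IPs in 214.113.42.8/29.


Host bits = 32 - 29 = 3
Total addresses = 2^3 = 8
Usable = total - 2 (network and broadcast)
Usable hosts: 6


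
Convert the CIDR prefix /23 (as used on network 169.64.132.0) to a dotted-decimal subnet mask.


/23 means 23 network bits, 9 host bits
Binary: 11111111111111111111111000000000
Mask: 255.255.254.0


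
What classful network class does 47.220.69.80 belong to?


First octet: 47
Binary: 00101111
0xxxxxxx -> Class A (1-126)
Class A, default mask 255.0.0.0 (/8)


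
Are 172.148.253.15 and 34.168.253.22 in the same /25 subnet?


Mask: 255.255.255.128
172.148.253.15 AND mask = 172.148.253.0
34.168.253.22 AND mask = 34.168.253.0
No, different subnets (172.148.253.0 vs 34.168.253.0)


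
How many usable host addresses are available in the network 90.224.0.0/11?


Host bits = 32 - 11 = 21
Total addresses = 2^21 = 2097152
Usable = total - 2 (network and broadcast)
Usable hosts: 2097150


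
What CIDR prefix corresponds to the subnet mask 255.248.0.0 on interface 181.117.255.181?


Binary: 11111111.11111000.00000000.00000000
Count leading 1s
Prefix: /13


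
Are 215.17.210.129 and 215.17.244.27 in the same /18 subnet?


Mask: 255.255.192.0
215.17.210.129 AND mask = 215.17.192.0
215.17.244.27 AND mask = 215.17.192.0
Yes, same subnet (215.17.192.0)


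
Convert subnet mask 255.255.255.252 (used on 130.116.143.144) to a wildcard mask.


Subnet mask: 255.255.255.252
Wildcard = 255.255.255.255 - subnet mask
255 - 255 = 0
255 - 255 = 0
255 - 255 = 0
255 - 252 = 3
Wildcard: 0.0.0.3


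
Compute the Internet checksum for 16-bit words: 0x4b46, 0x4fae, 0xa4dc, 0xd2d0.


Sum all words (with carry folding):
+ 0x4b46 = 0x4b46
+ 0x4fae = 0x9af4
+ 0xa4dc = 0x3fd1
+ 0xd2d0 = 0x12a2
One's complement: ~0x12a2
Checksum = 0xed5d


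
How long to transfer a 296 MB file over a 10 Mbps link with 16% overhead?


Effective throughput = 10 * (1 - 16/100) = 8.4 Mbps
File size in Mb = 296 * 8 = 2368 Mb
Time = 2368 / 8.4
Time = 281.9048 seconds


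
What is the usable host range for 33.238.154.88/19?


Network: 33.238.128.0
Broadcast: 33.238.159.255
First usable = network + 1
Last usable = broadcast - 1
Range: 33.238.128.1 to 33.238.159.254


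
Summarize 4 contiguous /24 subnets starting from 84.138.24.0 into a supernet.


Original prefix: /24
Number of subnets: 4 = 2^2
New prefix = 24 - 2 = 22
Supernet: 84.138.24.0/22


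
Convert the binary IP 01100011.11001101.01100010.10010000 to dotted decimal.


01100011 = 99
11001101 = 205
01100010 = 98
10010000 = 144
IP: 99.205.98.144


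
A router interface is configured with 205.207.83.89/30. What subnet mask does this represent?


/30 means 30 network bits, 2 host bits
Binary: 11111111111111111111111111111100
Mask: 255.255.255.252


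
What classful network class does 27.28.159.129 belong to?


First octet: 27
Binary: 00011011
0xxxxxxx -> Class A (1-126)
Class A, default mask 255.0.0.0 (/8)


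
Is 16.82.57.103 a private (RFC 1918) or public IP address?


RFC 1918 private ranges:
  10.0.0.0/8 (10.0.0.0 - 10.255.255.255)
  172.16.0.0/12 (172.16.0.0 - 172.31.255.255)
  192.168.0.0/16 (192.168.0.0 - 192.168.255.255)
Public (not in any RFC 1918 range)


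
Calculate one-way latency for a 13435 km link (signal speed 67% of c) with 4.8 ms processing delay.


Speed = 0.67 * 3e5 km/s = 201000 km/s
Propagation delay = 13435 / 201000 = 0.0668 s = 66.8408 ms
Processing delay = 4.8 ms
Total one-way latency = 71.6408 ms


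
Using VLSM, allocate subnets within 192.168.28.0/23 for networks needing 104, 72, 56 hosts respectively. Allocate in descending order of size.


104 hosts -> /25 (126 usable): 192.168.28.0/25
72 hosts -> /25 (126 usable): 192.168.28.128/25
56 hosts -> /26 (62 usable): 192.168.29.0/26
Allocation: 192.168.28.0/25 (104 hosts, 126 usable); 192.168.28.128/25 (72 hosts, 126 usable); 192.168.29.0/26 (56 hosts, 62 usable)


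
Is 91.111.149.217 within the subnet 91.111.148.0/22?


Subnet network: 91.111.148.0
Test IP AND mask: 91.111.148.0
Yes, 91.111.149.217 is in 91.111.148.0/22


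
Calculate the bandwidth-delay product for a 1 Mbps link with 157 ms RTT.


BDP = bandwidth * RTT
= 1 Mbps * 157 ms
= 1 * 1e6 * 157 / 1000 bits
= 157000 bits
= 19625 bytes
= 19.165 KB
BDP = 157000 bits (19625 bytes)


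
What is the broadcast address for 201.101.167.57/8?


Network: 201.0.0.0/8
Host bits = 24
Set all host bits to 1:
Broadcast: 201.255.255.255


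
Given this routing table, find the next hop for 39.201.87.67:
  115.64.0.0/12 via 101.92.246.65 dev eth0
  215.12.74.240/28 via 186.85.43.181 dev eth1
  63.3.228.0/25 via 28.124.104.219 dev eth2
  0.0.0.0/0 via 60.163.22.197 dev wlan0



Longest prefix match for 39.201.87.67:
  /12 115.64.0.0: no
  /28 215.12.74.240: no
  /25 63.3.228.0: no
  /0 0.0.0.0: MATCH
Selected: next-hop 60.163.22.197 via wlan0 (matched /0)


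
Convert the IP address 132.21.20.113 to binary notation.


132 = 10000100
21 = 00010101
20 = 00010100
113 = 01110001
Binary: 10000100.00010101.00010100.01110001


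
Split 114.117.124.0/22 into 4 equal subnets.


New prefix = 22 + 2 = 24
Each subnet has 256 addresses
  114.117.124.0/24
  114.117.125.0/24
  114.117.126.0/24
  114.117.127.0/24
Subnets: 114.117.124.0/24, 114.117.125.0/24, 114.117.126.0/24, 114.117.127.0/24


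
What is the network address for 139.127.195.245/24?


IP:   10001011.01111111.11000011.11110101
Mask: 11111111.11111111.11111111.00000000
AND operation:
Net:  10001011.01111111.11000011.00000000
Network: 139.127.195.0/24


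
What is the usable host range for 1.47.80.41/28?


Network: 1.47.80.32
Broadcast: 1.47.80.47
First usable = network + 1
Last usable = broadcast - 1
Range: 1.47.80.33 to 1.47.80.46


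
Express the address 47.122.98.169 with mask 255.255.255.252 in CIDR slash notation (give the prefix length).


Binary: 11111111.11111111.11111111.11111100
Count leading 1s
Prefix: /30


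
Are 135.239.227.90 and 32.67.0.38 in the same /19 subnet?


Mask: 255.255.224.0
135.239.227.90 AND mask = 135.239.224.0
32.67.0.38 AND mask = 32.67.0.0
No, different subnets (135.239.224.0 vs 32.67.0.0)


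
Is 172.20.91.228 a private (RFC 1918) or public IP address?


RFC 1918 private ranges:
  10.0.0.0/8 (10.0.0.0 - 10.255.255.255)
  172.16.0.0/12 (172.16.0.0 - 172.31.255.255)
  192.168.0.0/16 (192.168.0.0 - 192.168.255.255)
Private (in 172.16.0.0/12)


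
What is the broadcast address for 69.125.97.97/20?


Network: 69.125.96.0/20
Host bits = 12
Set all host bits to 1:
Broadcast: 69.125.111.255


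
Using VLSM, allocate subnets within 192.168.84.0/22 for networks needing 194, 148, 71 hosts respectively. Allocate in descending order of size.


194 hosts -> /24 (254 usable): 192.168.84.0/24
148 hosts -> /24 (254 usable): 192.168.85.0/24
71 hosts -> /25 (126 usable): 192.168.86.0/25
Allocation: 192.168.84.0/24 (194 hosts, 254 usable); 192.168.85.0/24 (148 hosts, 254 usable); 192.168.86.0/25 (71 hosts, 126 usable)


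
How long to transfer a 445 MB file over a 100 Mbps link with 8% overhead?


Effective throughput = 100 * (1 - 8/100) = 92 Mbps
File size in Mb = 445 * 8 = 3560 Mb
Time = 3560 / 92
Time = 38.6957 seconds


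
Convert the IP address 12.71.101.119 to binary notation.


12 = 00001100
71 = 01000111
101 = 01100101
119 = 01110111
Binary: 00001100.01000111.01100101.01110111


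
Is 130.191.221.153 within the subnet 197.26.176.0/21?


Subnet network: 197.26.176.0
Test IP AND mask: 130.191.216.0
No, 130.191.221.153 is not in 197.26.176.0/21


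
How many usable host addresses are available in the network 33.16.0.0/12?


Host bits = 32 - 12 = 20
Total addresses = 2^20 = 1048576
Usable = total - 2 (network and broadcast)
Usable hosts: 1048574


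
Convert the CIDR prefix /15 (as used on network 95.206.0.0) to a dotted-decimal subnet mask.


/15 means 15 network bits, 17 host bits
Binary: 11111111111111100000000000000000
Mask: 255.254.0.0


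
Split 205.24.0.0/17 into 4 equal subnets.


New prefix = 17 + 2 = 19
Each subnet has 8192 addresses
  205.24.0.0/19
  205.24.32.0/19
  205.24.64.0/19
  205.24.96.0/19
Subnets: 205.24.0.0/19, 205.24.32.0/19, 205.24.64.0/19, 205.24.96.0/19


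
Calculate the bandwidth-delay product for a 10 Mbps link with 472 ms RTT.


BDP = bandwidth * RTT
= 10 Mbps * 472 ms
= 10 * 1e6 * 472 / 1000 bits
= 4720000 bits
= 590000 bytes
= 576.1719 KB
BDP = 4720000 bits (590000 bytes)


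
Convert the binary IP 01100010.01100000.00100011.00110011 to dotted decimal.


01100010 = 98
01100000 = 96
00100011 = 35
00110011 = 51
IP: 98.96.35.51


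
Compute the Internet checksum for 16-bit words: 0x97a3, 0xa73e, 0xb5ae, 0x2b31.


Sum all words (with carry folding):
+ 0x97a3 = 0x97a3
+ 0xa73e = 0x3ee2
+ 0xb5ae = 0xf490
+ 0x2b31 = 0x1fc2
One's complement: ~0x1fc2
Checksum = 0xe03d


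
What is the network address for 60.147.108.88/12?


IP:   00111100.10010011.01101100.01011000
Mask: 11111111.11110000.00000000.00000000
AND operation:
Net:  00111100.10010000.00000000.00000000
Network: 60.144.0.0/12


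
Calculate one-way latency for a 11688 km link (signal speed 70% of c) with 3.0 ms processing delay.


Speed = 0.7 * 3e5 km/s = 210000 km/s
Propagation delay = 11688 / 210000 = 0.0557 s = 55.6571 ms
Processing delay = 3.0 ms
Total one-way latency = 58.6571 ms


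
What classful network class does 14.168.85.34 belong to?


First octet: 14
Binary: 00001110
0xxxxxxx -> Class A (1-126)
Class A, default mask 255.0.0.0 (/8)


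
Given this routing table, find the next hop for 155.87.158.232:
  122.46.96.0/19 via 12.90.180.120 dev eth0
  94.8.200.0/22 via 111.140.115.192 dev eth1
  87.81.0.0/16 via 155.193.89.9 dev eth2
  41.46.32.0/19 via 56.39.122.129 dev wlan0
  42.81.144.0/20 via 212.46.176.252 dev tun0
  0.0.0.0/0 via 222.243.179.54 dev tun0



Longest prefix match for 155.87.158.232:
  /19 122.46.96.0: no
  /22 94.8.200.0: no
  /16 87.81.0.0: no
  /19 41.46.32.0: no
  /20 42.81.144.0: no
  /0 0.0.0.0: MATCH
Selected: next-hop 222.243.179.54 via tun0 (matched /0)


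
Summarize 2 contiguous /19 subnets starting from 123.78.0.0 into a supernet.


Original prefix: /19
Number of subnets: 2 = 2^1
New prefix = 19 - 1 = 18
Supernet: 123.78.0.0/18


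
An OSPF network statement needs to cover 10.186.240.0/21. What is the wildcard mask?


Subnet mask: 255.255.248.0
Wildcard = 255.255.255.255 - subnet mask
255 - 255 = 0
255 - 255 = 0
255 - 248 = 7
255 - 0 = 255
Wildcard: 0.0.7.255


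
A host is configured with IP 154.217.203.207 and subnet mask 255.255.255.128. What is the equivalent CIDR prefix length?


Binary: 11111111.11111111.11111111.10000000
Count leading 1s
Prefix: /25


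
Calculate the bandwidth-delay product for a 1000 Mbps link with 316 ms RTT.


BDP = bandwidth * RTT
= 1000 Mbps * 316 ms
= 1000 * 1e6 * 316 / 1000 bits
= 316000000 bits
= 39500000 bytes
= 38574.2188 KB
BDP = 316000000 bits (39500000 bytes)


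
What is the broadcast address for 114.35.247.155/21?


Network: 114.35.240.0/21
Host bits = 11
Set all host bits to 1:
Broadcast: 114.35.247.255


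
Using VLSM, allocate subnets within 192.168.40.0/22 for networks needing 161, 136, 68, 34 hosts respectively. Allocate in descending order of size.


161 hosts -> /24 (254 usable): 192.168.40.0/24
136 hosts -> /24 (254 usable): 192.168.41.0/24
68 hosts -> /25 (126 usable): 192.168.42.0/25
34 hosts -> /26 (62 usable): 192.168.42.128/26
Allocation: 192.168.40.0/24 (161 hosts, 254 usable); 192.168.41.0/24 (136 hosts, 254 usable); 192.168.42.0/25 (68 hosts, 126 usable); 192.168.42.128/26 (34 hosts, 62 usable)


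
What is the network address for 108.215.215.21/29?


IP:   01101100.11010111.11010111.00010101
Mask: 11111111.11111111.11111111.11111000
AND operation:
Net:  01101100.11010111.11010111.00010000
Network: 108.215.215.16/29


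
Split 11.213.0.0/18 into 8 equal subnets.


New prefix = 18 + 3 = 21
Each subnet has 2048 addresses
  11.213.0.0/21
  11.213.8.0/21
  11.213.16.0/21
  11.213.24.0/21
  11.213.32.0/21
  11.213.40.0/21
  11.213.48.0/21
  11.213.56.0/21
Subnets: 11.213.0.0/21, 11.213.8.0/21, 11.213.16.0/21, 11.213.24.0/21, 11.213.32.0/21, 11.213.40.0/21, 11.213.48.0/21, 11.213.56.0/21


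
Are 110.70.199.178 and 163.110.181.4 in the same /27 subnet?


Mask: 255.255.255.224
110.70.199.178 AND mask = 110.70.199.160
163.110.181.4 AND mask = 163.110.181.0
No, different subnets (110.70.199.160 vs 163.110.181.0)


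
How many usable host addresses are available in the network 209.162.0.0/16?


Host bits = 32 - 16 = 16
Total addresses = 2^16 = 65536
Usable = total - 2 (network and broadcast)
Usable hosts: 65534


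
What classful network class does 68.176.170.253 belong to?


First octet: 68
Binary: 01000100
0xxxxxxx -> Class A (1-126)
Class A, default mask 255.0.0.0 (/8)


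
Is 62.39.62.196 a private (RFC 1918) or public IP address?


RFC 1918 private ranges:
  10.0.0.0/8 (10.0.0.0 - 10.255.255.255)
  172.16.0.0/12 (172.16.0.0 - 172.31.255.255)
  192.168.0.0/16 (192.168.0.0 - 192.168.255.255)
Public (not in any RFC 1918 range)


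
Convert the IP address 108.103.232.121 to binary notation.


108 = 01101100
103 = 01100111
232 = 11101000
121 = 01111001
Binary: 01101100.01100111.11101000.01111001


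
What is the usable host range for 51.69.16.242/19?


Network: 51.69.0.0
Broadcast: 51.69.31.255
First usable = network + 1
Last usable = broadcast - 1
Range: 51.69.0.1 to 51.69.31.254


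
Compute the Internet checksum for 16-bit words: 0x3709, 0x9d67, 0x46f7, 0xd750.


Sum all words (with carry folding):
+ 0x3709 = 0x3709
+ 0x9d67 = 0xd470
+ 0x46f7 = 0x1b68
+ 0xd750 = 0xf2b8
One's complement: ~0xf2b8
Checksum = 0x0d47


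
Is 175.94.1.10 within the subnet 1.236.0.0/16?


Subnet network: 1.236.0.0
Test IP AND mask: 175.94.0.0
No, 175.94.1.10 is not in 1.236.0.0/16


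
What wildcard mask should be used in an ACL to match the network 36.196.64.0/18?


Subnet mask: 255.255.192.0
Wildcard = 255.255.255.255 - subnet mask
255 - 255 = 0
255 - 255 = 0
255 - 192 = 63
255 - 0 = 255
Wildcard: 0.0.63.255


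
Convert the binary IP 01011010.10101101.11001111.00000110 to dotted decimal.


01011010 = 90
10101101 = 173
11001111 = 207
00000110 = 6
IP: 90.173.207.6


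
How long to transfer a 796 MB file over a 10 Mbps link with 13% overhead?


Effective throughput = 10 * (1 - 13/100) = 8.7 Mbps
File size in Mb = 796 * 8 = 6368 Mb
Time = 6368 / 8.7
Time = 731.954 seconds


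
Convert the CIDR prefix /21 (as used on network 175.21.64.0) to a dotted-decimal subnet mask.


/21 means 21 network bits, 11 host bits
Binary: 11111111111111111111100000000000
Mask: 255.255.248.0


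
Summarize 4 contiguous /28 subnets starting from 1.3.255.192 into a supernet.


Original prefix: /28
Number of subnets: 4 = 2^2
New prefix = 28 - 2 = 26
Supernet: 1.3.255.192/26


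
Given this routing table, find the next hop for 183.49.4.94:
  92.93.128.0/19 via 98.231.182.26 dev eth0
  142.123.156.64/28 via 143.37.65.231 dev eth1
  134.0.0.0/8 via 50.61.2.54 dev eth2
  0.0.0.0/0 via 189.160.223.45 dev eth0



Longest prefix match for 183.49.4.94:
  /19 92.93.128.0: no
  /28 142.123.156.64: no
  /8 134.0.0.0: no
  /0 0.0.0.0: MATCH
Selected: next-hop 189.160.223.45 via eth0 (matched /0)


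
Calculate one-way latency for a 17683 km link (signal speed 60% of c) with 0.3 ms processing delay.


Speed = 0.6 * 3e5 km/s = 180000 km/s
Propagation delay = 17683 / 180000 = 0.0982 s = 98.2389 ms
Processing delay = 0.3 ms
Total one-way latency = 98.5389 ms


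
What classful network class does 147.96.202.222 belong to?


First octet: 147
Binary: 10010011
10xxxxxx -> Class B (128-191)
Class B, default mask 255.255.0.0 (/16)


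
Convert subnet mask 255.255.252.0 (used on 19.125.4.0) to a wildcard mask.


Subnet mask: 255.255.252.0
Wildcard = 255.255.255.255 - subnet mask
255 - 255 = 0
255 - 255 = 0
255 - 252 = 3
255 - 0 = 255
Wildcard: 0.0.3.255


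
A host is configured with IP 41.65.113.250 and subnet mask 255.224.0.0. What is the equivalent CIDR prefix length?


Binary: 11111111.11100000.00000000.00000000
Count leading 1s
Prefix: /11


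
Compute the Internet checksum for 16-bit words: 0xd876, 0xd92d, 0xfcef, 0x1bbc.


Sum all words (with carry folding):
+ 0xd876 = 0xd876
+ 0xd92d = 0xb1a4
+ 0xfcef = 0xae94
+ 0x1bbc = 0xca50
One's complement: ~0xca50
Checksum = 0x35af


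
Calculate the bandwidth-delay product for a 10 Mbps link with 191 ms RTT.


BDP = bandwidth * RTT
= 10 Mbps * 191 ms
= 10 * 1e6 * 191 / 1000 bits
= 1910000 bits
= 238750 bytes
= 233.1543 KB
BDP = 1910000 bits (238750 bytes)


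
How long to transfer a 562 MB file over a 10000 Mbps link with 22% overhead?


Effective throughput = 10000 * (1 - 22/100) = 7800 Mbps
File size in Mb = 562 * 8 = 4496 Mb
Time = 4496 / 7800
Time = 0.5764 seconds


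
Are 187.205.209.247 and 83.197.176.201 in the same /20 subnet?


Mask: 255.255.240.0
187.205.209.247 AND mask = 187.205.208.0
83.197.176.201 AND mask = 83.197.176.0
No, different subnets (187.205.208.0 vs 83.197.176.0)


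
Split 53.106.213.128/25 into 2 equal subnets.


New prefix = 25 + 1 = 26
Each subnet has 64 addresses
  53.106.213.128/26
  53.106.213.192/26
Subnets: 53.106.213.128/26, 53.106.213.192/26


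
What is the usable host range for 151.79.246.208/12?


Network: 151.64.0.0
Broadcast: 151.79.255.255
First usable = network + 1
Last usable = broadcast - 1
Range: 151.64.0.1 to 151.79.255.254


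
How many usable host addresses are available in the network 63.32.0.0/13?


Host bits = 32 - 13 = 19
Total addresses = 2^19 = 524288
Usable = total - 2 (network and broadcast)
Usable hosts: 524286


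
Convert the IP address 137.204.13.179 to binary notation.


137 = 10001001
204 = 11001100
13 = 00001101
179 = 10110011
Binary: 10001001.11001100.00001101.10110011


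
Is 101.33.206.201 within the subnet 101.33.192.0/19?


Subnet network: 101.33.192.0
Test IP AND mask: 101.33.192.0
Yes, 101.33.206.201 is in 101.33.192.0/19


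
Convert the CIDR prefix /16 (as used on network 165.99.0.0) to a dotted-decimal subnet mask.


/16 means 16 network bits, 16 host bits
Binary: 11111111111111110000000000000000
Mask: 255.255.0.0


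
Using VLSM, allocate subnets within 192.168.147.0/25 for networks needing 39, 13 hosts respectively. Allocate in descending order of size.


39 hosts -> /26 (62 usable): 192.168.147.0/26
13 hosts -> /28 (14 usable): 192.168.147.64/28
Allocation: 192.168.147.0/26 (39 hosts, 62 usable); 192.168.147.64/28 (13 hosts, 14 usable)


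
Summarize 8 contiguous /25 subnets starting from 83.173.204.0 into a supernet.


Original prefix: /25
Number of subnets: 8 = 2^3
New prefix = 25 - 3 = 22
Supernet: 83.173.204.0/22


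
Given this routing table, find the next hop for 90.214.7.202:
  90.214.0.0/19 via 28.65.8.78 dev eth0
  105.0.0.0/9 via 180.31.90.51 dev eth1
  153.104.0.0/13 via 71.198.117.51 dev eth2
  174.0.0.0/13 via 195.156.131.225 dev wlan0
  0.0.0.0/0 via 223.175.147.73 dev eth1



Longest prefix match for 90.214.7.202:
  /19 90.214.0.0: MATCH
  /9 105.0.0.0: no
  /13 153.104.0.0: no
  /13 174.0.0.0: no
  /0 0.0.0.0: MATCH
Selected: next-hop 28.65.8.78 via eth0 (matched /19)


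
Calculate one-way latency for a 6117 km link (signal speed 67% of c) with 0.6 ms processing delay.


Speed = 0.67 * 3e5 km/s = 201000 km/s
Propagation delay = 6117 / 201000 = 0.0304 s = 30.4328 ms
Processing delay = 0.6 ms
Total one-way latency = 31.0328 ms


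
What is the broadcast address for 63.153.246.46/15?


Network: 63.152.0.0/15
Host bits = 17
Set all host bits to 1:
Broadcast: 63.153.255.255


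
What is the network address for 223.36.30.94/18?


IP:   11011111.00100100.00011110.01011110
Mask: 11111111.11111111.11000000.00000000
AND operation:
Net:  11011111.00100100.00000000.00000000
Network: 223.36.0.0/18


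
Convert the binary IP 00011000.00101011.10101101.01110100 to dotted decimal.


00011000 = 24
00101011 = 43
10101101 = 173
01110100 = 116
IP: 24.43.173.116


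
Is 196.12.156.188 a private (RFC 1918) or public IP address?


RFC 1918 private ranges:
  10.0.0.0/8 (10.0.0.0 - 10.255.255.255)
  172.16.0.0/12 (172.16.0.0 - 172.31.255.255)
  192.168.0.0/16 (192.168.0.0 - 192.168.255.255)
Public (not in any RFC 1918 range)


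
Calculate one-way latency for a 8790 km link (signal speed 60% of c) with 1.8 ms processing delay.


Speed = 0.6 * 3e5 km/s = 180000 km/s
Propagation delay = 8790 / 180000 = 0.0488 s = 48.8333 ms
Processing delay = 1.8 ms
Total one-way latency = 50.6333 ms


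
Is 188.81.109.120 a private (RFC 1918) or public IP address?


RFC 1918 private ranges:
  10.0.0.0/8 (10.0.0.0 - 10.255.255.255)
  172.16.0.0/12 (172.16.0.0 - 172.31.255.255)
  192.168.0.0/16 (192.168.0.0 - 192.168.255.255)
Public (not in any RFC 1918 range)


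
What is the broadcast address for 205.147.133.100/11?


Network: 205.128.0.0/11
Host bits = 21
Set all host bits to 1:
Broadcast: 205.159.255.255


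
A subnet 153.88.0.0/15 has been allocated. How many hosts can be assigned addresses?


Host bits = 32 - 15 = 17
Total addresses = 2^17 = 131072
Usable = total - 2 (network and broadcast)
Usable hosts: 131070


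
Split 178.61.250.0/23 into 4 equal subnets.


New prefix = 23 + 2 = 25
Each subnet has 128 addresses
  178.61.250.0/25
  178.61.250.128/25
  178.61.251.0/25
  178.61.251.128/25
Subnets: 178.61.250.0/25, 178.61.250.128/25, 178.61.251.0/25, 178.61.251.128/25


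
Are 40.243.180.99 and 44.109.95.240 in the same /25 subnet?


Mask: 255.255.255.128
40.243.180.99 AND mask = 40.243.180.0
44.109.95.240 AND mask = 44.109.95.128
No, different subnets (40.243.180.0 vs 44.109.95.128)


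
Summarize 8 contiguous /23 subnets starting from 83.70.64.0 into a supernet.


Original prefix: /23
Number of subnets: 8 = 2^3
New prefix = 23 - 3 = 20
Supernet: 83.70.64.0/20


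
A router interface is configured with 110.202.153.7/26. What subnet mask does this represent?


/26 means 26 network bits, 6 host bits
Binary: 11111111111111111111111111000000
Mask: 255.255.255.192


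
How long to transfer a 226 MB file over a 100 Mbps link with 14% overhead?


Effective throughput = 100 * (1 - 14/100) = 86 Mbps
File size in Mb = 226 * 8 = 1808 Mb
Time = 1808 / 86
Time = 21.0233 seconds


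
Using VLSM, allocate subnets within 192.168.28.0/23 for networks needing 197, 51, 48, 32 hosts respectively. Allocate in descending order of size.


197 hosts -> /24 (254 usable): 192.168.28.0/24
51 hosts -> /26 (62 usable): 192.168.29.0/26
48 hosts -> /26 (62 usable): 192.168.29.64/26
32 hosts -> /26 (62 usable): 192.168.29.128/26
Allocation: 192.168.28.0/24 (197 hosts, 254 usable); 192.168.29.0/26 (51 hosts, 62 usable); 192.168.29.64/26 (48 hosts, 62 usable); 192.168.29.128/26 (32 hosts, 62 usable)


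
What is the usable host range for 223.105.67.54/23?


Network: 223.105.66.0
Broadcast: 223.105.67.255
First usable = network + 1
Last usable = broadcast - 1
Range: 223.105.66.1 to 223.105.67.254


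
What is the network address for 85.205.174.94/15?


IP:   01010101.11001101.10101110.01011110
Mask: 11111111.11111110.00000000.00000000
AND operation:
Net:  01010101.11001100.00000000.00000000
Network: 85.204.0.0/15


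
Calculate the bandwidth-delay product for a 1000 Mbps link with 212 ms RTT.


BDP = bandwidth * RTT
= 1000 Mbps * 212 ms
= 1000 * 1e6 * 212 / 1000 bits
= 212000000 bits
= 26500000 bytes
= 25878.9062 KB
BDP = 212000000 bits (26500000 bytes)


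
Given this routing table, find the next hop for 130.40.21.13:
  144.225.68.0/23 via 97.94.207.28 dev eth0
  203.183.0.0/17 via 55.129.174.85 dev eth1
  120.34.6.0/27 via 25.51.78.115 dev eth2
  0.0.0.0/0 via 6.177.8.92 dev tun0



Longest prefix match for 130.40.21.13:
  /23 144.225.68.0: no
  /17 203.183.0.0: no
  /27 120.34.6.0: no
  /0 0.0.0.0: MATCH
Selected: next-hop 6.177.8.92 via tun0 (matched /0)


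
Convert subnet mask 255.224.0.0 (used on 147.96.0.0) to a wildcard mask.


Subnet mask: 255.224.0.0
Wildcard = 255.255.255.255 - subnet mask
255 - 255 = 0
255 - 224 = 31
255 - 0 = 255
255 - 0 = 255
Wildcard: 0.31.255.255


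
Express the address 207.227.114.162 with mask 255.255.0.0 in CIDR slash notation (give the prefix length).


Binary: 11111111.11111111.00000000.00000000
Count leading 1s
Prefix: /16


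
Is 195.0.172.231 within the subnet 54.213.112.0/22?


Subnet network: 54.213.112.0
Test IP AND mask: 195.0.172.0
No, 195.0.172.231 is not in 54.213.112.0/22


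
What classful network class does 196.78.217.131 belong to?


First octet: 196
Binary: 11000100
110xxxxx -> Class C (192-223)
Class C, default mask 255.255.255.0 (/24)


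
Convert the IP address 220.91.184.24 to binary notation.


220 = 11011100
91 = 01011011
184 = 10111000
24 = 00011000
Binary: 11011100.01011011.10111000.00011000


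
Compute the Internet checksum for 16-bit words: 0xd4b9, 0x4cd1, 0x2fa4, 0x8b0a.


Sum all words (with carry folding):
+ 0xd4b9 = 0xd4b9
+ 0x4cd1 = 0x218b
+ 0x2fa4 = 0x512f
+ 0x8b0a = 0xdc39
One's complement: ~0xdc39
Checksum = 0x23c6


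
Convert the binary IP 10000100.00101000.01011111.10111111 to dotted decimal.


10000100 = 132
00101000 = 40
01011111 = 95
10111111 = 191
IP: 132.40.95.191
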